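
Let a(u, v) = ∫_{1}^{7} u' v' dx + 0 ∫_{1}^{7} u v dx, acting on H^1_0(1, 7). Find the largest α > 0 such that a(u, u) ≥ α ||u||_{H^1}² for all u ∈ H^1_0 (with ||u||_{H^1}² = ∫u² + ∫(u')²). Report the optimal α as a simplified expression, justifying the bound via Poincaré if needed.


α = π^2/(π^2 + 36)

Coercivity of a(·,·) on H^1_0(1, 7) means a(u, u) ≥ α ||u||_{H^1}² for every u ∈ H^1_0.
The interval has length L = 6, and Poincaré/coercivity depend only on L. Here a(u, u) = ∫(u')² + (0)·∫u².
Here c = 0, so a(u,u) = ∫(u')² alone. The condition a(u,u) ≥ α||u||_{H^1}² reads (1−α)∫(u')² ≥ (α−c)∫u². Any admissible α is ≤ 1 (rapidly oscillating u have ∫u²/∫(u')² → 0), and α = 1 would force 0 ≥ (1−c)∫u², impossible since c < 1; so 1−α > 0. By the sharp Poincaré inequality on H^1_0 of an interval of length L, ∫(u')² ≥ (π/L)²∫u² with equality for the first sine mode sin(π(x−x₀)/L) (x₀ the left endpoint), so the inequality holds for all u iff (1−α)(π/L)² ≥ α − c, i.e. α ≤ ((π/L)² + c)/((π/L)² + 1) = (1 + c(L/π)²)/(1 + (L/π)²). (Direct route, valid since c ≤ 0: Poincaré gives c∫u² ≥ c(L/π)²∫(u')², so a(u,u) ≥ (1 + c(L/π)²)∫(u')², while ||u||_{H^1}² ≤ (1 + (L/π)²)∫(u')²; dividing yields the same α.) With (π/L)² = π^2/36 and c = 0, the largest admissible constant is α = ((π/L)² + c)/((π/L)² + 1).
Simplifying, α = π^2/(π^2 + 36).


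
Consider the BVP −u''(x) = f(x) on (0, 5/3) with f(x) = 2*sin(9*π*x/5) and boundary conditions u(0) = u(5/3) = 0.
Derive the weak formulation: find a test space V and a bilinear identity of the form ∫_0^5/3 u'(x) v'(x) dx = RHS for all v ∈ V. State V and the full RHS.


V = H^1_0(0, 5/3) (so v(0) = v(5/3) = 0); weak form: ∫_0^5/3 u'v' dx = ∫_0^5/3 (2*sin(9*π*x/5)) v dx for all v ∈ V.

Multiply both sides by a test function v and integrate from 0 to 5/3:
  ∫_0^5/3 −u''(x) v(x) dx = ∫_0^5/3 f(x) v(x) dx.
Integrate the LHS by parts once:
  ∫_0^5/3 −u'' v dx = −[u'(x) v(x)]_0^5/3 + ∫_0^5/3 u'(x) v'(x) dx.
Thus ∫_0^5/3 u'(x) v'(x) dx = ∫_0^5/3 f(x) v(x) dx + [u'(x) v(x)]_0^5/3.
Choose V so that boundary terms are either known or forced to vanish.
u is Dirichlet: u(0) = u(5/3) = 0. Let V = H^1_0(0, 5/3); then v(0) = v(5/3) = 0, and [u' v]_0^5/3 = 0.
Weak formulation: find u (satisfying any essential BC) such that ∫_0^5/3 u'(x) v'(x) dx = ∫_0^5/3 f v dx for all v ∈ V.
Substituting f(x) = 2*sin(9*π*x/5), the right-hand side is ∫_0^5/3 (2*sin(9*π*x/5)) v dx.


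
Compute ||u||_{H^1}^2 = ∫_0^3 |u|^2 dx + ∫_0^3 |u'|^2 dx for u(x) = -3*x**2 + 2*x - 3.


||u||_{H^1}^2 = 2967/5

The H^1 norm (squared) on an interval (0, L) is
  ||u||_{H^1}^2 = ∫_0^L u(x)^2 dx + ∫_0^L u'(x)^2 dx.
Compute u'(x) = 2 - 6*x.
Then u(x)^2 = 9*x**4 - 12*x**3 + 22*x**2 - 12*x + 9 and u'(x)^2 = 36*x**2 - 24*x + 4.
Integrate each monomial from 0 to 3 using ∫_0^3 c·x^n dx = c·3^(n+1)/(n+1):
  ∫_0^3 u(x)^2 dx = ∫_0^3 (9*x^4 - 12*x^3 + 22*x^2 - 12*x + 9) dx. Term by term:
    ∫_0^3 9*x^4 dx = 2187/5;  ∫_0^3 -12*x^3 dx = -243;  ∫_0^3 22*x^2 dx = 198;
    ∫_0^3 -12*x dx = -54;  ∫_0^3 9 dx = 27.
  Sum: 2187/5 − 243 + 198 − 54 + 27 = 1827/5.
  ∫_0^3 u'(x)^2 dx = ∫_0^3 (36*x^2 - 24*x + 4) dx. Term by term:
    ∫_0^3 36*x^2 dx = 324;  ∫_0^3 -24*x dx = -108;  ∫_0^3 4 dx = 12.
  Sum: 324 − 108 + 12 = 228.
Adding: ||u||_{H^1}^2 = 1827/5 + 228 = 2967/5.


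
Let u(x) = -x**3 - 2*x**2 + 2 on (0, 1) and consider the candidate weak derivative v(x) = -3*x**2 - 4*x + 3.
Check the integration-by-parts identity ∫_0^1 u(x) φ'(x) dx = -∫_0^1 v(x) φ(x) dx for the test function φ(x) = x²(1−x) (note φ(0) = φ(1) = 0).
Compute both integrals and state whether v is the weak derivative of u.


LHS = 3/10, RHS = 1/20. No, v is not the weak derivative of u.

u(x) = -x**3 - 2*x**2 + 2, classical derivative u'(x) = -3*x**2 - 4*x.
φ(x) = x²(1−x), so φ'(x) = x*(2 - 3*x).
Note φ(0) = φ(1) = 0, so the boundary term u·φ vanishes.
LHS = ∫_0^1 u(x) φ'(x) dx = ∫_0^1 (3*x^5 + 4*x^4 - 4*x^3 - 6*x^2 + 4*x) dx. Term by term:
  ∫_0^1 3*x^5 dx = 1/2;  ∫_0^1 4*x^4 dx = 4/5;  ∫_0^1 -4*x^3 dx = -1;
  ∫_0^1 -6*x^2 dx = -2;  ∫_0^1 4*x dx = 2.
Sum: 1/2 + 4/5 − 1 − 2 + 2 = 3/10.
So LHS = 3/10.
∫_0^1 v(x) φ(x) dx = ∫_0^1 (3*x^5 + x^4 - 7*x^3 + 3*x^2) dx. Term by term:
  ∫_0^1 3*x^5 dx = 1/2;  ∫_0^1 x^4 dx = 1/5;  ∫_0^1 -7*x^3 dx = -7/4;
  ∫_0^1 3*x^2 dx = 1.
Sum: 1/2 + 1/5 − 7/4 + 1 = -1/20.
So RHS = -∫_0^1 v(x) φ(x) dx = 1/20.
LHS − RHS = 1/4 ≠ 0, so the identity fails.
(For a valid weak derivative the identity must hold for EVERY test function, in particular this one. The failure shows v is NOT the weak derivative of u.)
Correct weak derivative would be u'(x) = -3*x**2 - 4*x.


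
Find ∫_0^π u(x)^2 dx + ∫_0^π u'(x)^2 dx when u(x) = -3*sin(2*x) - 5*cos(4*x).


||u||_{H^1(0,π)}^2 = 235*π

u'(x) = 20*sin(4*x) - 6*cos(2*x).
Expand u² and (u')² and integrate term by term on (0, π), using: for integers n ≥ 1, ∫_0^π sin²(nx) dx = ∫_0^π cos²(nx) dx = π/2; for n ≠ n', ∫_0^π sin(nx)sin(n'x) dx = ∫_0^π cos(nx)cos(n'x) dx = 0; and by product-to-sum, ∫_0^π sin(nx)cos(n'x) dx = ½∫_0^π [sin((n+n')x) + sin((n−n')x)] dx, which is 0 when n+n' is even and 2n/(n²−n'²) when n+n' is odd (it need not vanish on (0, π)).
  u² squared terms: (-5)²·∫cos(4x)² dx = 25·π/2 = 25*π/2;  (-3)²·∫sin(2x)² dx = 9·π/2 = 9*π/2.
  u² cross terms: 2·(-5)·(-3)·∫cos(4x)·sin(2x) dx = 30·(0) = 0.
  So ∫_0^π u² dx = 25*π/2 + 9*π/2 + 0 = 17*π.
  (u')² squared terms: (-6)²·∫cos(2x)² dx = 36·π/2 = 18*π;  (20)²·∫sin(4x)² dx = 400·π/2 = 200*π.
  (u')² cross terms: 2·(-6)·(20)·∫cos(2x)·sin(4x) dx = -240·(0) = 0.
  So ∫_0^π (u')² dx = 18*π + 200*π + 0 = 218*π.
||u||_{H^1}^2 = (17*π) + (218*π) = 235*π.


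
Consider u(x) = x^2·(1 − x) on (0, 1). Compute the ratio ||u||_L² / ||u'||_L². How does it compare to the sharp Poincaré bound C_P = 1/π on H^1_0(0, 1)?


||u||_L² / ||u'||_L² = sqrt(14)/14 < C_P = 1/π.

u(x) = x^2·(1 − x), so u'(x) = x*(2 - 3*x).
u(x) = x^2·(1 − x) vanishes at x = 0 and x = 1, so u ∈ H^1_0(0, 1). Differentiate via the product rule and integrate the resulting polynomials term by term.
  ∫_0^1 u² dx = ∫_0^1 (x^6 - 2*x^5 + x^4) dx. Term by term:
    ∫_0^1 x^6 dx = 1/7;  ∫_0^1 -2*x^5 dx = -1/3;  ∫_0^1 x^4 dx = 1/5.
  Sum: 1/7 − 1/3 + 1/5 = 1/105.
  ∫_0^1 (u')² dx = ∫_0^1 (9*x^4 - 12*x^3 + 4*x^2) dx. Term by term:
    ∫_0^1 9*x^4 dx = 9/5;  ∫_0^1 -12*x^3 dx = -3;  ∫_0^1 4*x^2 dx = 4/3.
  Sum: 9/5 − 3 + 4/3 = 2/15.
∫_0^1 u² dx = 1/105, so ||u||_L² = sqrt(105)/105.
∫_0^1 (u')² dx = 2/15, so ||u'||_L² = sqrt(30)/15.
Ratio ||u||_L² / ||u'||_L² = sqrt(14)/14.
Sharp Poincaré constant on H^1_0(0, 1) is C_P = L/π = 1/π, achieved by sin(π·x).
A polynomial bump cannot attain the sharp Poincaré constant (only the first sine eigenfunction does), so the ratio is strictly less than C_P, consistent with ||u||_L² ≤ C_P ||u'||_L².


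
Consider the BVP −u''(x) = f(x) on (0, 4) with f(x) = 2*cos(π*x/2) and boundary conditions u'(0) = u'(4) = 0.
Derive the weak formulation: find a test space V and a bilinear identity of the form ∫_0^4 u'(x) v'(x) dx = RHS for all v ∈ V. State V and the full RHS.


V = H^1(0, 4) (no boundary constraint on v; u is determined up to an additive constant); weak form: ∫_0^4 u'v' dx = ∫_0^4 (2*cos(π*x/2)) v dx for all v ∈ V.

Multiply both sides by a test function v and integrate from 0 to 4:
  ∫_0^4 −u''(x) v(x) dx = ∫_0^4 f(x) v(x) dx.
Integrate the LHS by parts once:
  ∫_0^4 −u'' v dx = −[u'(x) v(x)]_0^4 + ∫_0^4 u'(x) v'(x) dx.
Thus ∫_0^4 u'(x) v'(x) dx = ∫_0^4 f(x) v(x) dx + [u'(x) v(x)]_0^4.
Choose V so that boundary terms are either known or forced to vanish.
u has homogeneous Neumann: u'(0) = u'(4) = 0. So [u' v]_0^4 = 0·v(4) − 0·v(0) = 0 for any v; take V = H^1(0, 4).
Weak formulation: find u (satisfying any essential BC) such that ∫_0^4 u'(x) v'(x) dx = ∫_0^4 f v dx for all v ∈ V (homogeneous Neumann, so boundary terms vanish).
Substituting f(x) = 2*cos(π*x/2), the right-hand side is ∫_0^4 (2*cos(π*x/2)) v dx.
Compatibility check (pure Neumann): taking v ≡ 1 ∈ V gives 0 = ∫_0^4 f dx + (0) − (0), i.e. ∫_0^4 f dx must equal u'(0) − u'(4) = 0. Indeed ∫_0^4 (2*cos(π*x/2)) dx = 0, so the data are compatible. The solution is then unique only up to an additive constant (fix it e.g. by requiring ∫_0^4 u dx = 0).


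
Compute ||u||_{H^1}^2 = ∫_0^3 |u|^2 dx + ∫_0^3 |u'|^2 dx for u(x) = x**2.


||u||_{H^1}^2 = 423/5

The H^1 norm (squared) on an interval (0, L) is
  ||u||_{H^1}^2 = ∫_0^L u(x)^2 dx + ∫_0^L u'(x)^2 dx.
Compute u'(x) = 2*x.
Then u(x)^2 = x**4 and u'(x)^2 = 4*x**2.
Integrate each monomial from 0 to 3 using ∫_0^3 c·x^n dx = c·3^(n+1)/(n+1):
  ∫_0^3 u(x)^2 dx = ∫_0^3 (x^4) dx. Term by term:
    ∫_0^3 x^4 dx = 243/5.
  ∫_0^3 u'(x)^2 dx = ∫_0^3 (4*x^2) dx. Term by term:
    ∫_0^3 4*x^2 dx = 36.
Adding: ||u||_{H^1}^2 = 243/5 + 36 = 423/5.


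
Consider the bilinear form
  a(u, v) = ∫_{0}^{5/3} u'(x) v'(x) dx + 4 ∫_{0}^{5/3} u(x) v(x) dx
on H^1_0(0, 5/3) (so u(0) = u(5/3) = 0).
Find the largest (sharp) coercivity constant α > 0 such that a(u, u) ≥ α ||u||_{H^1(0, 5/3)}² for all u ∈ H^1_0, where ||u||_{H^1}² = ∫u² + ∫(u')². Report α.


α = 1

Coercivity of a(·,·) on H^1_0(0, 5/3) means a(u, u) ≥ α ||u||_{H^1}² for every u ∈ H^1_0.
The interval has length L = 5/3, and Poincaré/coercivity depend only on L. Here a(u, u) = ∫(u')² + (4)·∫u².
Here c = 4 ≥ 1, so a(u,u) = ∫(u')² + c∫u² ≥ ∫(u')² + ∫u² = ||u||_{H^1}², i.e. α = 1 works. No larger α is possible: a(u,u) ≥ α||u||_{H^1}² means (1−α)∫(u')² ≥ (α−c)∫u², and for the modes u_n = sin(nπ(x−x₀)/L) (x₀ the left endpoint) one has ∫u_n²/∫(u_n')² = (L/(nπ))² → 0, so a(u_n,u_n)/||u_n||_{H^1}² → 1. Hence the optimal constant is α = 1.
Therefore α = 1.


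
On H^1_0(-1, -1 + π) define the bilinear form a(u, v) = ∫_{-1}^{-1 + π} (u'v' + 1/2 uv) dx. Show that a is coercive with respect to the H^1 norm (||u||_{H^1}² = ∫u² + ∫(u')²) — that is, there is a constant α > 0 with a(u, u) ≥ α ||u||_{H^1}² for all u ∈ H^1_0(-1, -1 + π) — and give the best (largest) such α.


α = 3/4

Coercivity of a(·,·) on H^1_0(-1, -1 + π) means a(u, u) ≥ α ||u||_{H^1}² for every u ∈ H^1_0.
The interval has length L = π, and Poincaré/coercivity depend only on L. Here a(u, u) = ∫(u')² + (1/2)·∫u².
Here 0 < c = 1/2 < 1. The condition a(u,u) ≥ α||u||_{H^1}² reads (1−α)∫(u')² ≥ (α−c)∫u². Any admissible α is ≤ 1 (rapidly oscillating u have ∫u²/∫(u')² → 0), and α = 1 would force 0 ≥ (1−c)∫u², impossible since c < 1; so 1−α > 0. By the sharp Poincaré inequality on H^1_0 of an interval of length L, ∫(u')² ≥ (π/L)²∫u² with equality for the first sine mode sin(π(x−x₀)/L) (x₀ the left endpoint), so the inequality holds for all u iff (1−α)(π/L)² ≥ α − c, i.e. α ≤ ((π/L)² + c)/((π/L)² + 1) = (1 + c(L/π)²)/(1 + (L/π)²). With (π/L)² = 1 and c = 1/2, the largest admissible constant is α = ((π/L)² + c)/((π/L)² + 1).
Simplifying, α = 3/4.


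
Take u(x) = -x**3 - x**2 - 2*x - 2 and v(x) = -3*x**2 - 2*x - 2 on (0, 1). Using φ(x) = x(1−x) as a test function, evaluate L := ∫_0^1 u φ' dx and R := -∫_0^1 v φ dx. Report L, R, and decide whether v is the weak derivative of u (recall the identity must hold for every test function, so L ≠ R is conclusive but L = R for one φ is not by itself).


LHS = 13/20, RHS = 13/20. Yes, v = u' weakly.

u(x) = -x**3 - x**2 - 2*x - 2, classical derivative u'(x) = -3*x**2 - 2*x - 2.
φ(x) = x(1−x), so φ'(x) = 1 - 2*x.
Note φ(0) = φ(1) = 0, so the boundary term u·φ vanishes.
LHS = ∫_0^1 u(x) φ'(x) dx = ∫_0^1 (2*x^4 + x^3 + 3*x^2 + 2*x - 2) dx. Term by term:
  ∫_0^1 2*x^4 dx = 2/5;  ∫_0^1 x^3 dx = 1/4;  ∫_0^1 3*x^2 dx = 1;
  ∫_0^1 2*x dx = 1;  ∫_0^1 -2 dx = -2.
Sum: 2/5 + 1/4 + 1 + 1 − 2 = 13/20.
So LHS = 13/20.
∫_0^1 v(x) φ(x) dx = ∫_0^1 (3*x^4 - x^3 - 2*x) dx. Term by term:
  ∫_0^1 3*x^4 dx = 3/5;  ∫_0^1 -x^3 dx = -1/4;  ∫_0^1 -2*x dx = -1.
Sum: 3/5 − 1/4 − 1 = -13/20.
So RHS = -∫_0^1 v(x) φ(x) dx = 13/20.
LHS = RHS, so the identity holds for this test φ.
Moreover u is smooth here and v(x) = u'(x) = -3*x**2 - 2*x - 2 pointwise, so the identity holds for every test function. Hence v is the weak derivative of u.


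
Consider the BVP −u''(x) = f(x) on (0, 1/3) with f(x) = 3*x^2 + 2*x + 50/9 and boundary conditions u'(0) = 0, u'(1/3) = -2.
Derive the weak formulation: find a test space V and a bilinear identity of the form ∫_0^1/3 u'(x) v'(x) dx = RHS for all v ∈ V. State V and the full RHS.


V = H^1(0, 1/3) (v unrestricted at boundary; u is determined up to an additive constant); weak form: ∫_0^1/3 u'v' dx = ∫_0^1/3 (3*x^2 + 2*x + 50/9) v dx − 2·v(1/3) for all v ∈ V.

Multiply both sides by a test function v and integrate from 0 to 1/3:
  ∫_0^1/3 −u''(x) v(x) dx = ∫_0^1/3 f(x) v(x) dx.
Integrate the LHS by parts once:
  ∫_0^1/3 −u'' v dx = −[u'(x) v(x)]_0^1/3 + ∫_0^1/3 u'(x) v'(x) dx.
Thus ∫_0^1/3 u'(x) v'(x) dx = ∫_0^1/3 f(x) v(x) dx + [u'(x) v(x)]_0^1/3.
Choose V so that boundary terms are either known or forced to vanish.
u has inhomogeneous Neumann u'(0) = 0, u'(1/3) = -2. [u' v]_0^1/3 = (-2)·v(1/3) − (0)·v(0) = − 2·v(1/3). Take V = H^1(0, 1/3); boundary term becomes part of RHS.
Weak formulation: find u (satisfying any essential BC) such that ∫_0^1/3 u'(x) v'(x) dx = ∫_0^1/3 f v dx − 2·v(1/3) for all v ∈ V (Neumann data are natural BCs: they enter the RHS as boundary terms).
Substituting f(x) = 3*x^2 + 2*x + 50/9, the right-hand side is ∫_0^1/3 (3*x^2 + 2*x + 50/9) v dx − 2·v(1/3).
Compatibility check (pure Neumann): taking v ≡ 1 ∈ V gives 0 = ∫_0^1/3 f dx + (-2) − (0), i.e. ∫_0^1/3 f dx must equal u'(0) − u'(1/3) = 2. Indeed ∫_0^1/3 (3*x^2 + 2*x + 50/9) dx = 2, so the data are compatible. The solution is then unique only up to an additive constant (fix it e.g. by requiring ∫_0^1/3 u dx = 0).


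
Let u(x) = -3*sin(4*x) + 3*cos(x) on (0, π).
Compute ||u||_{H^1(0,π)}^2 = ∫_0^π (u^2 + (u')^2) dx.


||u||_{H^1(0,π)}^2 = -96/5 + 171*π/2

u'(x) = -3*sin(x) - 12*cos(4*x).
Expand u² and (u')² and integrate term by term on (0, π), using: for integers n ≥ 1, ∫_0^π sin²(nx) dx = ∫_0^π cos²(nx) dx = π/2; for n ≠ n', ∫_0^π sin(nx)sin(n'x) dx = ∫_0^π cos(nx)cos(n'x) dx = 0; and by product-to-sum, ∫_0^π sin(nx)cos(n'x) dx = ½∫_0^π [sin((n+n')x) + sin((n−n')x)] dx, which is 0 when n+n' is even and 2n/(n²−n'²) when n+n' is odd (it need not vanish on (0, π)).
  u² squared terms: (-3)²·∫sin(4x)² dx = 9·π/2 = 9*π/2;  (3)²·∫cos(x)² dx = 9·π/2 = 9*π/2.
  u² cross terms: 2·(-3)·(3)·∫sin(4x)·cos(x) dx = -18·(8/15) = -48/5.
  So ∫_0^π u² dx = 9*π/2 + 9*π/2 − 48/5 = -48/5 + 9*π.
  (u')² squared terms: (-12)²·∫cos(4x)² dx = 144·π/2 = 72*π;  (-3)²·∫sin(x)² dx = 9·π/2 = 9*π/2.
  (u')² cross terms: 2·(-12)·(-3)·∫cos(4x)·sin(x) dx = 72·(-2/15) = -48/5.
  So ∫_0^π (u')² dx = 72*π + 9*π/2 − 48/5 = -48/5 + 153*π/2.
||u||_{H^1}^2 = (-48/5 + 9*π) + (-48/5 + 153*π/2) = -96/5 + 171*π/2.


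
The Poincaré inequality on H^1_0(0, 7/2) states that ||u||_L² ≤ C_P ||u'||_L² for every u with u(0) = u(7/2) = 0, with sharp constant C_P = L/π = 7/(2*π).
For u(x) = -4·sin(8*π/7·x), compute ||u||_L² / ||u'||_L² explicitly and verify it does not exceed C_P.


||u||_L² / ||u'||_L² = 7/(8*π) < C_P = 7/(2*π).

u(x) = -4·sin(8*π/7·x), so u'(x) = -32*π*cos(8*π*x/7)/7.
Writing u(x) = A·sin(kπx/L) with A = -4 and k = 4, use ∫_0^L sin²(kπx/L) dx = L/2 and ∫_0^L cos²(kπx/L) dx = L/2.
u² = 16·sin²(8*π/7·x) and (u')² = 1024*π^2/49·cos²(8*π/7·x), and each of sin², cos² integrates to L/2 = 7/4 over (0, 7/2).
∫_0^7/2 u² dx = 28, so ||u||_L² = 2*sqrt(7).
∫_0^7/2 (u')² dx = 256*π^2/7, so ||u'||_L² = 16*sqrt(7)*π/7.
Ratio ||u||_L² / ||u'||_L² = 7/(8*π).
Sharp Poincaré constant on H^1_0(0, 7/2) is C_P = L/π = 7/(2*π), achieved by sin(2*π/7·x).
This is the k = 4 harmonic; the ratio L/(kπ) is strictly less than C_P = L/π, consistent with the sharp inequality ||u||_L² ≤ C_P ||u'||_L².


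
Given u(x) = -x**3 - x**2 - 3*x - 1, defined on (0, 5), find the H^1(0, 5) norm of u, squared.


||u||_{H^1}^2 = 654025/21

The H^1 norm (squared) on an interval (0, L) is
  ||u||_{H^1}^2 = ∫_0^L u(x)^2 dx + ∫_0^L u'(x)^2 dx.
Compute u'(x) = -3*x**2 - 2*x - 3.
Then u(x)^2 = x**6 + 2*x**5 + 7*x**4 + 8*x**3 + 11*x**2 + 6*x + 1 and u'(x)^2 = 9*x**4 + 12*x**3 + 22*x**2 + 12*x + 9.
Integrate each monomial from 0 to 5 using ∫_0^5 c·x^n dx = c·5^(n+1)/(n+1):
  ∫_0^5 u(x)^2 dx = ∫_0^5 (x^6 + 2*x^5 + 7*x^4 + 8*x^3 + 11*x^2 + 6*x + 1) dx. Term by term:
    ∫_0^5 x^6 dx = 78125/7;  ∫_0^5 2*x^5 dx = 15625/3;  ∫_0^5 7*x^4 dx = 4375;
    ∫_0^5 8*x^3 dx = 1250;  ∫_0^5 11*x^2 dx = 1375/3;  ∫_0^5 6*x dx = 75;
    ∫_0^5 1 dx = 5.
  Sum: 78125/7 + 15625/3 + 4375 + 1250 + 1375/3 + 75 + 5 = 473180/21.
  ∫_0^5 u'(x)^2 dx = ∫_0^5 (9*x^4 + 12*x^3 + 22*x^2 + 12*x + 9) dx. Term by term:
    ∫_0^5 9*x^4 dx = 5625;  ∫_0^5 12*x^3 dx = 1875;  ∫_0^5 22*x^2 dx = 2750/3;
    ∫_0^5 12*x dx = 150;  ∫_0^5 9 dx = 45.
  Sum: 5625 + 1875 + 2750/3 + 150 + 45 = 25835/3.
Adding: ||u||_{H^1}^2 = 473180/21 + 25835/3 = 654025/21.


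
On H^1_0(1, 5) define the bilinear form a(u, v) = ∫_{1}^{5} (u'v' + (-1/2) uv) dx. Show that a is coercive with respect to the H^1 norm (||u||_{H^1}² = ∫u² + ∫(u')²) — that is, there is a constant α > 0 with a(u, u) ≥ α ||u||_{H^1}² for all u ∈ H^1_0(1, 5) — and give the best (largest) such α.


α = (-8 + π^2)/(π^2 + 16)

Coercivity of a(·,·) on H^1_0(1, 5) means a(u, u) ≥ α ||u||_{H^1}² for every u ∈ H^1_0.
The interval has length L = 4, and Poincaré/coercivity depend only on L. Here a(u, u) = ∫(u')² + (-1/2)·∫u².
Here c = -1/2 < 0 with |c| < (π/L)² = π^2/16, so coercivity still holds. The condition a(u,u) ≥ α||u||_{H^1}² reads (1−α)∫(u')² ≥ (α−c)∫u². Any admissible α is ≤ 1 (rapidly oscillating u have ∫u²/∫(u')² → 0), and α = 1 would force 0 ≥ (1−c)∫u², impossible since c < 1; so 1−α > 0. By the sharp Poincaré inequality on H^1_0 of an interval of length L, ∫(u')² ≥ (π/L)²∫u² with equality for the first sine mode sin(π(x−x₀)/L) (x₀ the left endpoint), so the inequality holds for all u iff (1−α)(π/L)² ≥ α − c, i.e. α ≤ ((π/L)² + c)/((π/L)² + 1) = (1 + c(L/π)²)/(1 + (L/π)²). (Direct route, valid since c ≤ 0: Poincaré gives c∫u² ≥ c(L/π)²∫(u')², so a(u,u) ≥ (1 + c(L/π)²)∫(u')², while ||u||_{H^1}² ≤ (1 + (L/π)²)∫(u')²; dividing yields the same α.) With (π/L)² = π^2/16 and c = -1/2, the largest admissible constant is α = ((π/L)² + c)/((π/L)² + 1).
Simplifying, α = (-8 + π^2)/(π^2 + 16).


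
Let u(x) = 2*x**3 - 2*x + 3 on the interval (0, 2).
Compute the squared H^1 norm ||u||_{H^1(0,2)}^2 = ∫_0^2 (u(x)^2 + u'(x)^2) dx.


||u||_{H^1}^2 = 26146/105

The H^1 norm (squared) on an interval (0, L) is
  ||u||_{H^1}^2 = ∫_0^L u(x)^2 dx + ∫_0^L u'(x)^2 dx.
Compute u'(x) = 6*x**2 - 2.
Then u(x)^2 = 4*x**6 - 8*x**4 + 12*x**3 + 4*x**2 - 12*x + 9 and u'(x)^2 = 36*x**4 - 24*x**2 + 4.
Integrate each monomial from 0 to 2 using ∫_0^2 c·x^n dx = c·2^(n+1)/(n+1):
  ∫_0^2 u(x)^2 dx = ∫_0^2 (4*x^6 - 8*x^4 + 12*x^3 + 4*x^2 - 12*x + 9) dx. Term by term:
    ∫_0^2 4*x^6 dx = 512/7;  ∫_0^2 -8*x^4 dx = -256/5;  ∫_0^2 12*x^3 dx = 48;
    ∫_0^2 4*x^2 dx = 32/3;  ∫_0^2 -12*x dx = -24;  ∫_0^2 9 dx = 18.
  Sum: 512/7 − 256/5 + 48 + 32/3 − 24 + 18 = 7834/105.
  ∫_0^2 u'(x)^2 dx = ∫_0^2 (36*x^4 - 24*x^2 + 4) dx. Term by term:
    ∫_0^2 36*x^4 dx = 1152/5;  ∫_0^2 -24*x^2 dx = -64;  ∫_0^2 4 dx = 8.
  Sum: 1152/5 − 64 + 8 = 872/5.
Adding: ||u||_{H^1}^2 = 7834/105 + 872/5 = 26146/105.


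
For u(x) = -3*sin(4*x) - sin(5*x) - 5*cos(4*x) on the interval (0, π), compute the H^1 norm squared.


||u||_{H^1(0,π)}^2 = 1700/9 + 302*π

u'(x) = 20*sin(4*x) - 12*cos(4*x) - 5*cos(5*x).
Expand u² and (u')² and integrate term by term on (0, π), using: for integers n ≥ 1, ∫_0^π sin²(nx) dx = ∫_0^π cos²(nx) dx = π/2; for n ≠ n', ∫_0^π sin(nx)sin(n'x) dx = ∫_0^π cos(nx)cos(n'x) dx = 0; and by product-to-sum, ∫_0^π sin(nx)cos(n'x) dx = ½∫_0^π [sin((n+n')x) + sin((n−n')x)] dx, which is 0 when n+n' is even and 2n/(n²−n'²) when n+n' is odd (it need not vanish on (0, π)).
  u² squared terms: (-1)²·∫sin(5x)² dx = 1·π/2 = π/2;  (-5)²·∫cos(4x)² dx = 25·π/2 = 25*π/2;  (-3)²·∫sin(4x)² dx = 9·π/2 = 9*π/2.
  u² cross terms: 2·(-1)·(-5)·∫sin(5x)·cos(4x) dx = 10·(10/9) = 100/9;  2·(-1)·(-3)·∫sin(5x)·sin(4x) dx = 6·(0) = 0;  2·(-5)·(-3)·∫cos(4x)·sin(4x) dx = 30·(0) = 0.
  So ∫_0^π u² dx = π/2 + 25*π/2 + 9*π/2 + 100/9 + 0 + 0 = 100/9 + 35*π/2.
  (u')² squared terms: (-12)²·∫cos(4x)² dx = 144·π/2 = 72*π;  (-5)²·∫cos(5x)² dx = 25·π/2 = 25*π/2;  (20)²·∫sin(4x)² dx = 400·π/2 = 200*π.
  (u')² cross terms: 2·(-12)·(-5)·∫cos(4x)·cos(5x) dx = 120·(0) = 0;  2·(-12)·(20)·∫cos(4x)·sin(4x) dx = -480·(0) = 0;  2·(-5)·(20)·∫cos(5x)·sin(4x) dx = -200·(-8/9) = 1600/9.
  So ∫_0^π (u')² dx = 72*π + 25*π/2 + 200*π + 0 + 0 + 1600/9 = 1600/9 + 569*π/2.
||u||_{H^1}^2 = (100/9 + 35*π/2) + (1600/9 + 569*π/2) = 1700/9 + 302*π.


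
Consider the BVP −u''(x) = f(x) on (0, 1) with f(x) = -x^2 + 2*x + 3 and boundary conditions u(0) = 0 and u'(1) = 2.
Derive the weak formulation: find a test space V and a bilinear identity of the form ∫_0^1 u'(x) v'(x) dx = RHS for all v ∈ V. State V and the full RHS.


V = {v ∈ H^1(0, 1) : v(0) = 0} (test functions vanish at x = 0 where u is specified); weak form: ∫_0^1 u'v' dx = ∫_0^1 (-x^2 + 2*x + 3) v dx + 2·v(1) for all v ∈ V.

Multiply both sides by a test function v and integrate from 0 to 1:
  ∫_0^1 −u''(x) v(x) dx = ∫_0^1 f(x) v(x) dx.
Integrate the LHS by parts once:
  ∫_0^1 −u'' v dx = −[u'(x) v(x)]_0^1 + ∫_0^1 u'(x) v'(x) dx.
Thus ∫_0^1 u'(x) v'(x) dx = ∫_0^1 f(x) v(x) dx + [u'(x) v(x)]_0^1.
Choose V so that boundary terms are either known or forced to vanish.
Mixed BC: u(0) = 0 (Dirichlet) and u'(1) = 2 (Neumann). Define V = {v ∈ H^1(0, 1) : v(0) = 0}. Then [u' v]_0^1 = u'(1)·v(1) − u'(0)·0 = 2·v(1).
Weak formulation: find u (satisfying any essential BC) such that ∫_0^1 u'(x) v'(x) dx = ∫_0^1 f v dx + 2·v(1) for all v ∈ V (Dirichlet at 0 absorbed into V; Neumann datum at x = 1 contributes the boundary term).
Substituting f(x) = -x^2 + 2*x + 3, the right-hand side is ∫_0^1 (-x^2 + 2*x + 3) v dx + 2·v(1).


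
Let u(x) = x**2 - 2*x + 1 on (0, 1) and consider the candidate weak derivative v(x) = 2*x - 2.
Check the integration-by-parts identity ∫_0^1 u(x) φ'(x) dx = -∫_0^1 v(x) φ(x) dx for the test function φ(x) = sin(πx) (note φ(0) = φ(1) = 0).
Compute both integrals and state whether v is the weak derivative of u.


LHS = 2/π, RHS = 2/π. Yes, v = u' weakly.

u(x) = x**2 - 2*x + 1, classical derivative u'(x) = 2*x - 2.
φ(x) = sin(πx), so φ'(x) = π*cos(π*x).
Note φ(0) = φ(1) = 0, so the boundary term u·φ vanishes.
LHS = ∫_0^1 u(x) φ'(x) dx = ∫_0^1 (π*x^2*cos(π*x) - 2*π*x*cos(π*x) + π*cos(π*x)) dx. Term by term:
  ∫_0^1 π*cos(π*x) dx = 0;  ∫_0^1 π*x^2*cos(π*x) dx = -2/π;  ∫_0^1 -2*π*x*cos(π*x) dx = 4/π.
Sum: 0 − 2/π + 4/π = 2/π.
So LHS = 2/π.
∫_0^1 v(x) φ(x) dx = ∫_0^1 (2*x*sin(π*x) - 2*sin(π*x)) dx. Term by term:
  ∫_0^1 -2*sin(π*x) dx = -4/π;  ∫_0^1 2*x*sin(π*x) dx = 2/π.
Sum: -4/π + 2/π = -2/π.
So RHS = -∫_0^1 v(x) φ(x) dx = 2/π.
LHS = RHS, so the identity holds for this test φ.
Moreover u is smooth here and v(x) = u'(x) = 2*x - 2 pointwise, so the identity holds for every test function. Hence v is the weak derivative of u.


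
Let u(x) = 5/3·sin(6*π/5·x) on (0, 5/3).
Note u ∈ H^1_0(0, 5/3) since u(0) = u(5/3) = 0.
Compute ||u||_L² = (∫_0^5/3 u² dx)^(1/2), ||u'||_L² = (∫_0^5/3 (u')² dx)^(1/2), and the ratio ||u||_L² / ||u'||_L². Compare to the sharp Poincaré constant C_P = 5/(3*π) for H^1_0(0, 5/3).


||u||_L² / ||u'||_L² = 5/(6*π) < C_P = 5/(3*π).

u(x) = 5/3·sin(6*π/5·x), so u'(x) = 2*π*cos(6*π*x/5).
Writing u(x) = A·sin(kπx/L) with A = 5/3 and k = 2, use ∫_0^L sin²(kπx/L) dx = L/2 and ∫_0^L cos²(kπx/L) dx = L/2.
u² = 25/9·sin²(6*π/5·x) and (u')² = 4*π^2·cos²(6*π/5·x), and each of sin², cos² integrates to L/2 = 5/6 over (0, 5/3).
∫_0^5/3 u² dx = 125/54, so ||u||_L² = 5*sqrt(30)/18.
∫_0^5/3 (u')² dx = 10*π^2/3, so ||u'||_L² = sqrt(30)*π/3.
Ratio ||u||_L² / ||u'||_L² = 5/(6*π).
Sharp Poincaré constant on H^1_0(0, 5/3) is C_P = L/π = 5/(3*π), achieved by sin(3*π/5·x).
This is the k = 2 harmonic; the ratio L/(kπ) is strictly less than C_P = L/π, consistent with the sharp inequality ||u||_L² ≤ C_P ||u'||_L².


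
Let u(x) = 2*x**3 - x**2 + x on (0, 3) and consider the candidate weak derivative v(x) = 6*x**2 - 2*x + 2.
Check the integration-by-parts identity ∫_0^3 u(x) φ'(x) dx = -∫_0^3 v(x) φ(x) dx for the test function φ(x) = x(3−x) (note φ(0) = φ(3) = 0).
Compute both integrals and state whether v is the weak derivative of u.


LHS = -639/10, RHS = -342/5. No, v is not the weak derivative of u.

u(x) = 2*x**3 - x**2 + x, classical derivative u'(x) = 6*x**2 - 2*x + 1.
φ(x) = x(3−x), so φ'(x) = 3 - 2*x.
Note φ(0) = φ(3) = 0, so the boundary term u·φ vanishes.
LHS = ∫_0^3 u(x) φ'(x) dx = ∫_0^3 (-4*x^4 + 8*x^3 - 5*x^2 + 3*x) dx. Term by term:
  ∫_0^3 -4*x^4 dx = -972/5;  ∫_0^3 8*x^3 dx = 162;  ∫_0^3 -5*x^2 dx = -45;
  ∫_0^3 3*x dx = 27/2.
Sum: -972/5 + 162 − 45 + 27/2 = -639/10.
So LHS = -639/10.
∫_0^3 v(x) φ(x) dx = ∫_0^3 (-6*x^4 + 20*x^3 - 8*x^2 + 6*x) dx. Term by term:
  ∫_0^3 -6*x^4 dx = -1458/5;  ∫_0^3 20*x^3 dx = 405;  ∫_0^3 -8*x^2 dx = -72;
  ∫_0^3 6*x dx = 27.
Sum: -1458/5 + 405 − 72 + 27 = 342/5.
So RHS = -∫_0^3 v(x) φ(x) dx = -342/5.
LHS − RHS = 9/2 ≠ 0, so the identity fails.
(For a valid weak derivative the identity must hold for EVERY test function, in particular this one. The failure shows v is NOT the weak derivative of u.)
Correct weak derivative would be u'(x) = 6*x**2 - 2*x + 1.


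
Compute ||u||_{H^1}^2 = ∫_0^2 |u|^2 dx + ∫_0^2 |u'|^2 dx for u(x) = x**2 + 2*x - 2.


||u||_{H^1}^2 = 736/15

The H^1 norm (squared) on an interval (0, L) is
  ||u||_{H^1}^2 = ∫_0^L u(x)^2 dx + ∫_0^L u'(x)^2 dx.
Compute u'(x) = 2*x + 2.
Then u(x)^2 = x**4 + 4*x**3 - 8*x + 4 and u'(x)^2 = 4*x**2 + 8*x + 4.
Integrate each monomial from 0 to 2 using ∫_0^2 c·x^n dx = c·2^(n+1)/(n+1):
  ∫_0^2 u(x)^2 dx = ∫_0^2 (x^4 + 4*x^3 - 8*x + 4) dx. Term by term:
    ∫_0^2 x^4 dx = 32/5;  ∫_0^2 4*x^3 dx = 16;  ∫_0^2 -8*x dx = -16;
    ∫_0^2 4 dx = 8.
  Sum: 32/5 + 16 − 16 + 8 = 72/5.
  ∫_0^2 u'(x)^2 dx = ∫_0^2 (4*x^2 + 8*x + 4) dx. Term by term:
    ∫_0^2 4*x^2 dx = 32/3;  ∫_0^2 8*x dx = 16;  ∫_0^2 4 dx = 8.
  Sum: 32/3 + 16 + 8 = 104/3.
Adding: ||u||_{H^1}^2 = 72/5 + 104/3 = 736/15.


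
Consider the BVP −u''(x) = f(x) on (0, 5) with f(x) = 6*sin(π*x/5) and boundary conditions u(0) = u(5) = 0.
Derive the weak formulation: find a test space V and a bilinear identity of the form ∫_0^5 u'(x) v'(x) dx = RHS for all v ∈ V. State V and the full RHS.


V = H^1_0(0, 5) (so v(0) = v(5) = 0); weak form: ∫_0^5 u'v' dx = ∫_0^5 (6*sin(π*x/5)) v dx for all v ∈ V.

Multiply both sides by a test function v and integrate from 0 to 5:
  ∫_0^5 −u''(x) v(x) dx = ∫_0^5 f(x) v(x) dx.
Integrate the LHS by parts once:
  ∫_0^5 −u'' v dx = −[u'(x) v(x)]_0^5 + ∫_0^5 u'(x) v'(x) dx.
Thus ∫_0^5 u'(x) v'(x) dx = ∫_0^5 f(x) v(x) dx + [u'(x) v(x)]_0^5.
Choose V so that boundary terms are either known or forced to vanish.
u is Dirichlet: u(0) = u(5) = 0. Let V = H^1_0(0, 5); then v(0) = v(5) = 0, and [u' v]_0^5 = 0.
Weak formulation: find u (satisfying any essential BC) such that ∫_0^5 u'(x) v'(x) dx = ∫_0^5 f v dx for all v ∈ V.
Substituting f(x) = 6*sin(π*x/5), the right-hand side is ∫_0^5 (6*sin(π*x/5)) v dx.


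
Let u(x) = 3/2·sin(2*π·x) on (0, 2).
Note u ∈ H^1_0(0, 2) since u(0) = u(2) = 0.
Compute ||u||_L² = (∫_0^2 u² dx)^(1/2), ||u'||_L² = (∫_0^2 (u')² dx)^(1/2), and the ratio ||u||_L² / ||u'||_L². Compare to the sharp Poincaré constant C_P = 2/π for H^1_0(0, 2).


||u||_L² / ||u'||_L² = 1/(2*π) < C_P = 2/π.

u(x) = 3/2·sin(2*π·x), so u'(x) = 3*π*cos(2*π*x).
Writing u(x) = A·sin(kπx/L) with A = 3/2 and k = 4, use ∫_0^L sin²(kπx/L) dx = L/2 and ∫_0^L cos²(kπx/L) dx = L/2.
u² = 9/4·sin²(2*π·x) and (u')² = 9*π^2·cos²(2*π·x), and each of sin², cos² integrates to L/2 = 1 over (0, 2).
∫_0^2 u² dx = 9/4, so ||u||_L² = 3/2.
∫_0^2 (u')² dx = 9*π^2, so ||u'||_L² = 3*π.
Ratio ||u||_L² / ||u'||_L² = 1/(2*π).
Sharp Poincaré constant on H^1_0(0, 2) is C_P = L/π = 2/π, achieved by sin(π/2·x).
This is the k = 4 harmonic; the ratio L/(kπ) is strictly less than C_P = L/π, consistent with the sharp inequality ||u||_L² ≤ C_P ||u'||_L².


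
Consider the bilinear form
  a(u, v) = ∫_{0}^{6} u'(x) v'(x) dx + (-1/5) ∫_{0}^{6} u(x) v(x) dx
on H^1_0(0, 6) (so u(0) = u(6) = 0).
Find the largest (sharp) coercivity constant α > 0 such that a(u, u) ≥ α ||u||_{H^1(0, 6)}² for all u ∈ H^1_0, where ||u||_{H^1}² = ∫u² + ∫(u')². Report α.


α = (-36/5 + π^2)/(π^2 + 36)

Coercivity of a(·,·) on H^1_0(0, 6) means a(u, u) ≥ α ||u||_{H^1}² for every u ∈ H^1_0.
The interval has length L = 6, and Poincaré/coercivity depend only on L. Here a(u, u) = ∫(u')² + (-1/5)·∫u².
Here c = -1/5 < 0 with |c| < (π/L)² = π^2/36, so coercivity still holds. The condition a(u,u) ≥ α||u||_{H^1}² reads (1−α)∫(u')² ≥ (α−c)∫u². Any admissible α is ≤ 1 (rapidly oscillating u have ∫u²/∫(u')² → 0), and α = 1 would force 0 ≥ (1−c)∫u², impossible since c < 1; so 1−α > 0. By the sharp Poincaré inequality on H^1_0 of an interval of length L, ∫(u')² ≥ (π/L)²∫u² with equality for the first sine mode sin(π(x−x₀)/L) (x₀ the left endpoint), so the inequality holds for all u iff (1−α)(π/L)² ≥ α − c, i.e. α ≤ ((π/L)² + c)/((π/L)² + 1) = (1 + c(L/π)²)/(1 + (L/π)²). (Direct route, valid since c ≤ 0: Poincaré gives c∫u² ≥ c(L/π)²∫(u')², so a(u,u) ≥ (1 + c(L/π)²)∫(u')², while ||u||_{H^1}² ≤ (1 + (L/π)²)∫(u')²; dividing yields the same α.) With (π/L)² = π^2/36 and c = -1/5, the largest admissible constant is α = ((π/L)² + c)/((π/L)² + 1).
Simplifying, α = (-36/5 + π^2)/(π^2 + 36).


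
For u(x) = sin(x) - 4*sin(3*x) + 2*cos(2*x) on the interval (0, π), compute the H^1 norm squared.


||u||_{H^1(0,π)}^2 = -328/3 + 91*π

u'(x) = -4*sin(2*x) + cos(x) - 12*cos(3*x).
Expand u² and (u')² and integrate term by term on (0, π), using: for integers n ≥ 1, ∫_0^π sin²(nx) dx = ∫_0^π cos²(nx) dx = π/2; for n ≠ n', ∫_0^π sin(nx)sin(n'x) dx = ∫_0^π cos(nx)cos(n'x) dx = 0; and by product-to-sum, ∫_0^π sin(nx)cos(n'x) dx = ½∫_0^π [sin((n+n')x) + sin((n−n')x)] dx, which is 0 when n+n' is even and 2n/(n²−n'²) when n+n' is odd (it need not vanish on (0, π)).
  u² squared terms: (-4)²·∫sin(3x)² dx = 16·π/2 = 8*π;  (2)²·∫cos(2x)² dx = 4·π/2 = 2*π;  (1)²·∫sin(x)² dx = 1·π/2 = π/2.
  u² cross terms: 2·(-4)·(2)·∫sin(3x)·cos(2x) dx = -16·(6/5) = -96/5;  2·(-4)·(1)·∫sin(3x)·sin(x) dx = -8·(0) = 0;  2·(2)·(1)·∫cos(2x)·sin(x) dx = 4·(-2/3) = -8/3.
  So ∫_0^π u² dx = 8*π + 2*π + π/2 − 96/5 + 0 − 8/3 = -328/15 + 21*π/2.
  (u')² squared terms: (-12)²·∫cos(3x)² dx = 144·π/2 = 72*π;  (-4)²·∫sin(2x)² dx = 16·π/2 = 8*π;  (1)²·∫cos(x)² dx = 1·π/2 = π/2.
  (u')² cross terms: 2·(-12)·(-4)·∫cos(3x)·sin(2x) dx = 96·(-4/5) = -384/5;  2·(-12)·(1)·∫cos(3x)·cos(x) dx = -24·(0) = 0;  2·(-4)·(1)·∫sin(2x)·cos(x) dx = -8·(4/3) = -32/3.
  So ∫_0^π (u')² dx = 72*π + 8*π + π/2 − 384/5 + 0 − 32/3 = -1312/15 + 161*π/2.
||u||_{H^1}^2 = (-328/15 + 21*π/2) + (-1312/15 + 161*π/2) = -328/3 + 91*π.


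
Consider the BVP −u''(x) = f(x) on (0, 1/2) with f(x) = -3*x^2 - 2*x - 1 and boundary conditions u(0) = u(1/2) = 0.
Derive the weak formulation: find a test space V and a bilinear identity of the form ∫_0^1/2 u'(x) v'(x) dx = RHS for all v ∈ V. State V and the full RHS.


V = H^1_0(0, 1/2) (so v(0) = v(1/2) = 0); weak form: ∫_0^1/2 u'v' dx = ∫_0^1/2 (-3*x^2 - 2*x - 1) v dx for all v ∈ V.

Multiply both sides by a test function v and integrate from 0 to 1/2:
  ∫_0^1/2 −u''(x) v(x) dx = ∫_0^1/2 f(x) v(x) dx.
Integrate the LHS by parts once:
  ∫_0^1/2 −u'' v dx = −[u'(x) v(x)]_0^1/2 + ∫_0^1/2 u'(x) v'(x) dx.
Thus ∫_0^1/2 u'(x) v'(x) dx = ∫_0^1/2 f(x) v(x) dx + [u'(x) v(x)]_0^1/2.
Choose V so that boundary terms are either known or forced to vanish.
u is Dirichlet: u(0) = u(1/2) = 0. Let V = H^1_0(0, 1/2); then v(0) = v(1/2) = 0, and [u' v]_0^1/2 = 0.
Weak formulation: find u (satisfying any essential BC) such that ∫_0^1/2 u'(x) v'(x) dx = ∫_0^1/2 f v dx for all v ∈ V.
Substituting f(x) = -3*x^2 - 2*x - 1, the right-hand side is ∫_0^1/2 (-3*x^2 - 2*x - 1) v dx.


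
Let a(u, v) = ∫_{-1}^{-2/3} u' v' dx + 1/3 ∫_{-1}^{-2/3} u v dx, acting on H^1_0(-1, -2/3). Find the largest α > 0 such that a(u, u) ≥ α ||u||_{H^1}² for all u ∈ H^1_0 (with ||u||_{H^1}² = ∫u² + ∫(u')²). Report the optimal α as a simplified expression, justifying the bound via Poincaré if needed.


α = (1 + 27*π^2)/(3*(1 + 9*π^2))

Coercivity of a(·,·) on H^1_0(-1, -2/3) means a(u, u) ≥ α ||u||_{H^1}² for every u ∈ H^1_0.
The interval has length L = 1/3, and Poincaré/coercivity depend only on L. Here a(u, u) = ∫(u')² + (1/3)·∫u².
Here 0 < c = 1/3 < 1. The condition a(u,u) ≥ α||u||_{H^1}² reads (1−α)∫(u')² ≥ (α−c)∫u². Any admissible α is ≤ 1 (rapidly oscillating u have ∫u²/∫(u')² → 0), and α = 1 would force 0 ≥ (1−c)∫u², impossible since c < 1; so 1−α > 0. By the sharp Poincaré inequality on H^1_0 of an interval of length L, ∫(u')² ≥ (π/L)²∫u² with equality for the first sine mode sin(π(x−x₀)/L) (x₀ the left endpoint), so the inequality holds for all u iff (1−α)(π/L)² ≥ α − c, i.e. α ≤ ((π/L)² + c)/((π/L)² + 1) = (1 + c(L/π)²)/(1 + (L/π)²). With (π/L)² = 9*π^2 and c = 1/3, the largest admissible constant is α = ((π/L)² + c)/((π/L)² + 1).
Simplifying, α = (1 + 27*π^2)/(3*(1 + 9*π^2)).


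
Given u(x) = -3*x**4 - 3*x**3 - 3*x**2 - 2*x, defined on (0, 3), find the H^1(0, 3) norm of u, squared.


||u||_{H^1}^2 = 18748959/140

The H^1 norm (squared) on an interval (0, L) is
  ||u||_{H^1}^2 = ∫_0^L u(x)^2 dx + ∫_0^L u'(x)^2 dx.
Compute u'(x) = -12*x**3 - 9*x**2 - 6*x - 2.
Then u(x)^2 = 9*x**8 + 18*x**7 + 27*x**6 + 30*x**5 + 21*x**4 + 12*x**3 + 4*x**2 and u'(x)^2 = 144*x**6 + 216*x**5 + 225*x**4 + 156*x**3 + 72*x**2 + 24*x + 4.
Integrate each monomial from 0 to 3 using ∫_0^3 c·x^n dx = c·3^(n+1)/(n+1):
  ∫_0^3 u(x)^2 dx = ∫_0^3 (9*x^8 + 18*x^7 + 27*x^6 + 30*x^5 + 21*x^4 + 12*x^3 + 4*x^2) dx. Term by term:
    ∫_0^3 9*x^8 dx = 19683;  ∫_0^3 18*x^7 dx = 59049/4;  ∫_0^3 27*x^6 dx = 59049/7;
    ∫_0^3 30*x^5 dx = 3645;  ∫_0^3 21*x^4 dx = 5103/5;  ∫_0^3 12*x^3 dx = 243;
    ∫_0^3 4*x^2 dx = 36.
  Sum: 19683 + 59049/4 + 59049/7 + 3645 + 5103/5 + 243 + 36 = 6695559/140.
  ∫_0^3 u'(x)^2 dx = ∫_0^3 (144*x^6 + 216*x^5 + 225*x^4 + 156*x^3 + 72*x^2 + 24*x + 4) dx. Term by term:
    ∫_0^3 144*x^6 dx = 314928/7;  ∫_0^3 216*x^5 dx = 26244;  ∫_0^3 225*x^4 dx = 10935;
    ∫_0^3 156*x^3 dx = 3159;  ∫_0^3 72*x^2 dx = 648;  ∫_0^3 24*x dx = 108;
    ∫_0^3 4 dx = 12.
  Sum: 314928/7 + 26244 + 10935 + 3159 + 648 + 108 + 12 = 602670/7.
Adding: ||u||_{H^1}^2 = 6695559/140 + 602670/7 = 18748959/140.


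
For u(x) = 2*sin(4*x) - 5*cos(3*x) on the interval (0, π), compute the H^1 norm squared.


||u||_{H^1(0,π)}^2 = -1600/7 + 159*π

u'(x) = 15*sin(3*x) + 8*cos(4*x).
Expand u² and (u')² and integrate term by term on (0, π), using: for integers n ≥ 1, ∫_0^π sin²(nx) dx = ∫_0^π cos²(nx) dx = π/2; for n ≠ n', ∫_0^π sin(nx)sin(n'x) dx = ∫_0^π cos(nx)cos(n'x) dx = 0; and by product-to-sum, ∫_0^π sin(nx)cos(n'x) dx = ½∫_0^π [sin((n+n')x) + sin((n−n')x)] dx, which is 0 when n+n' is even and 2n/(n²−n'²) when n+n' is odd (it need not vanish on (0, π)).
  u² squared terms: (-5)²·∫cos(3x)² dx = 25·π/2 = 25*π/2;  (2)²·∫sin(4x)² dx = 4·π/2 = 2*π.
  u² cross terms: 2·(-5)·(2)·∫cos(3x)·sin(4x) dx = -20·(8/7) = -160/7.
  So ∫_0^π u² dx = 25*π/2 + 2*π − 160/7 = -160/7 + 29*π/2.
  (u')² squared terms: (8)²·∫cos(4x)² dx = 64·π/2 = 32*π;  (15)²·∫sin(3x)² dx = 225·π/2 = 225*π/2.
  (u')² cross terms: 2·(8)·(15)·∫cos(4x)·sin(3x) dx = 240·(-6/7) = -1440/7.
  So ∫_0^π (u')² dx = 32*π + 225*π/2 − 1440/7 = -1440/7 + 289*π/2.
||u||_{H^1}^2 = (-160/7 + 29*π/2) + (-1440/7 + 289*π/2) = -1600/7 + 159*π.


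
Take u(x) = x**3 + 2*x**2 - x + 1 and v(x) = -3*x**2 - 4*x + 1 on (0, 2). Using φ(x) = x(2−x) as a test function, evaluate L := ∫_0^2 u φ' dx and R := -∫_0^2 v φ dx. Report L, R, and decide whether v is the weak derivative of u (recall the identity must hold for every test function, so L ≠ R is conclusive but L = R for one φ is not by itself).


LHS = -44/5, RHS = 44/5. No, v is not the weak derivative of u.

u(x) = x**3 + 2*x**2 - x + 1, classical derivative u'(x) = 3*x**2 + 4*x - 1.
φ(x) = x(2−x), so φ'(x) = 2 - 2*x.
Note φ(0) = φ(2) = 0, so the boundary term u·φ vanishes.
LHS = ∫_0^2 u(x) φ'(x) dx = ∫_0^2 (-2*x^4 - 2*x^3 + 6*x^2 - 4*x + 2) dx. Term by term:
  ∫_0^2 -2*x^4 dx = -64/5;  ∫_0^2 -2*x^3 dx = -8;  ∫_0^2 6*x^2 dx = 16;
  ∫_0^2 -4*x dx = -8;  ∫_0^2 2 dx = 4.
Sum: -64/5 − 8 + 16 − 8 + 4 = -44/5.
So LHS = -44/5.
∫_0^2 v(x) φ(x) dx = ∫_0^2 (3*x^4 - 2*x^3 - 9*x^2 + 2*x) dx. Term by term:
  ∫_0^2 3*x^4 dx = 96/5;  ∫_0^2 -2*x^3 dx = -8;  ∫_0^2 -9*x^2 dx = -24;
  ∫_0^2 2*x dx = 4.
Sum: 96/5 − 8 − 24 + 4 = -44/5.
So RHS = -∫_0^2 v(x) φ(x) dx = 44/5.
LHS − RHS = -88/5 ≠ 0, so the identity fails.
(For a valid weak derivative the identity must hold for EVERY test function, in particular this one. The failure shows v is NOT the weak derivative of u.)
Correct weak derivative would be u'(x) = 3*x**2 + 4*x - 1.


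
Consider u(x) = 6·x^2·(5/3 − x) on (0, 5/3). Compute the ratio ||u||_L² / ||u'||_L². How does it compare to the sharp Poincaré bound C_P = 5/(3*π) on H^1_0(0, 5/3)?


||u||_L² / ||u'||_L² = 5*sqrt(14)/42 < C_P = 5/(3*π).

u(x) = 6·x^2·(5/3 − x), so u'(x) = 2*x*(10 - 9*x).
u(x) = 6·x^2·(5/3 − x) vanishes at x = 0 and x = 5/3, so u ∈ H^1_0(0, 5/3). Differentiate via the product rule and integrate the resulting polynomials term by term.
  ∫_0^5/3 u² dx = ∫_0^5/3 (36*x^6 - 120*x^5 + 100*x^4) dx. Term by term:
    ∫_0^5/3 36*x^6 dx = 312500/1701;  ∫_0^5/3 -120*x^5 dx = -312500/729;  ∫_0^5/3 100*x^4 dx = 62500/243.
  Sum: 312500/1701 − 312500/729 + 62500/243 = 62500/5103.
  ∫_0^5/3 (u')² dx = ∫_0^5/3 (324*x^4 - 720*x^3 + 400*x^2) dx. Term by term:
    ∫_0^5/3 324*x^4 dx = 2500/3;  ∫_0^5/3 -720*x^3 dx = -12500/9;  ∫_0^5/3 400*x^2 dx = 50000/81.
  Sum: 2500/3 − 12500/9 + 50000/81 = 5000/81.
∫_0^5/3 u² dx = 62500/5103, so ||u||_L² = 250*sqrt(7)/189.
∫_0^5/3 (u')² dx = 5000/81, so ||u'||_L² = 50*sqrt(2)/9.
Ratio ||u||_L² / ||u'||_L² = 5*sqrt(14)/42.
Sharp Poincaré constant on H^1_0(0, 5/3) is C_P = L/π = 5/(3*π), achieved by sin(3*π/5·x).
A polynomial bump cannot attain the sharp Poincaré constant (only the first sine eigenfunction does), so the ratio is strictly less than C_P, consistent with ||u||_L² ≤ C_P ||u'||_L².
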